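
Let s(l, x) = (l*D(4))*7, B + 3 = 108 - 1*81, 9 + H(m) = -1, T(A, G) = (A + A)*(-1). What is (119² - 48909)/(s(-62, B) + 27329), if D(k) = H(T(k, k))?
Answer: -34748/31669 ≈ -1.0972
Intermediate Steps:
T(A, G) = -2*A (T(A, G) = (2*A)*(-1) = -2*A)
H(m) = -10 (H(m) = -9 - 1 = -10)
D(k) = -10
B = 24 (B = -3 + (108 - 1*81) = -3 + (108 - 81) = -3 + 27 = 24)
s(l, x) = -70*l (s(l, x) = (l*(-10))*7 = -10*l*7 = -70*l)
(119² - 48909)/(s(-62, B) + 27329) = (119² - 48909)/(-70*(-62) + 27329) = (14161 - 48909)/(4340 + 27329) = -34748/31669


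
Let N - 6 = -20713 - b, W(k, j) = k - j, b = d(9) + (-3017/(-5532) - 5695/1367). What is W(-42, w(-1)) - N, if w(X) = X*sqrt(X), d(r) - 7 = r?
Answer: 156367387663/7562244 + I ≈ 20677.0 + 1.0*I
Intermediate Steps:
d(r) = 7 + r
b = 93615403/7562244 (b = (7 + 9) + (-3017/(-5532) - 5695/1367) = 16 + (-3017*(-1/5532) - 5695*1/1367) = 16 + (3017/5532 - 5695/1367) = 16 - 27380501/7562244 = 93615403/7562244 ≈ 12.379)
w(X) = X**(3/2)
N = -156685001911/7562244 (N = 6 + (-20713 - 1*93615403/7562244) = 6 + (-20713 - 93615403/7562244) = 6 - 156730375375/7562244 = -156685001911/7562244 ≈ -20719.)
W(-42, w(-1)) - N = (-42 - (-1)**(3/2)) - 1*(-156685001911/7562244) = (-42 - (-1)*I) + 156685001911/7562244 = (-42 + I) + 156685001911/7562244 = 156367387663/7562244 + I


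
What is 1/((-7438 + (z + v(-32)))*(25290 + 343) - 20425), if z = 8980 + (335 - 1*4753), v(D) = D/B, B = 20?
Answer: -5/368909729 ≈ -1.3553e-8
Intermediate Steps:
v(D) = D/20
z = 4562 (z = 8980 + (335 - 4753) = 8980 - 4418 = 4562)
1/((-7438 + (z + v(-32)))*(25290 + 343) - 20425) = 1/((-7438 + (4562 + (1/20)*(-32)))*(25290 + 343) - 20425) = 1/((-7438 + (4562 - 8/5))*25633 - 20425) = 1/((-7438 + 22802/5)*25633 - 20425) = 1/(-14388/5*25633 - 20425) = 1/(-368807604/5 - 20425) = 1/(-368909729/5) = -5/368909729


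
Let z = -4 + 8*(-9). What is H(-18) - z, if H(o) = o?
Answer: 58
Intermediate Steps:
z = -76 (z = -4 - 72 = -76)
H(-18) - z = -18 - 1*(-76) = -18 + 76 = 58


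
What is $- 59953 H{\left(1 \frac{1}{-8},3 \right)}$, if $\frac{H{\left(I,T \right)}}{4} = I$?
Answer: $\frac{59953}{2} \approx 29977.0$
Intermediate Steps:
$H{\left(I,T \right)} = 4 I$
$- 59953 H{\left(1 \frac{1}{-8},3 \right)} = - 59953 \cdot 4 \cdot 1 \frac{1}{-8} = - 59953 \cdot 4 \cdot 1 \left(- \frac{1}{8}\right) = - 59953 \cdot 4 \left(- \frac{1}{8}\right) = \left(-59953\right) \left(- \frac{1}{2}\right) = \frac{59953}{2}$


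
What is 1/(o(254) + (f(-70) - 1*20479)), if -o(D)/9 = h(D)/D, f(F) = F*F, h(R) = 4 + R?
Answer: -127/1979694 ≈ -6.4151e-5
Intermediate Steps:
f(F) = F**2
o(D) = -9*(4 + D)/D
1/(o(254) + (f(-70) - 1*20479)) = 1/((-9 - 36/254) + ((-70)**2 - 1*20479)) = 1/((-9 - 36*1/254) + (4900 - 20479)) = 1/((-9 - 18/127) - 15579) = 1/(-1161/127 - 15579) = 1/(-1979694/127) = -127/1979694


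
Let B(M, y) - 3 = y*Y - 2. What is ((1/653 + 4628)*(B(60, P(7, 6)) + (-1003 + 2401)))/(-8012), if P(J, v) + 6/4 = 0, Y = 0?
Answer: -4227896915/5231836 ≈ -808.11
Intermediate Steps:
P(J, v) = -3/2 (P(J, v) = -3/2 + 0 = -3/2)
B(M, y) = 1 (B(M, y) = 3 + (y*0 - 2) = 3 + (0 - 2) = 3 - 2 = 1)
((1/653 + 4628)*(B(60, P(7, 6)) + (-1003 + 2401)))/(-8012) = ((1/653 + 4628)*(1 + (-1003 + 2401)))/(-8012) = ((1/653 + 4628)*(1 + 1398))*(-1/8012) = ((3022085/653)*1399)*(-1/8012) = (4227896915/653)*(-1/8012) = -4227896915/5231836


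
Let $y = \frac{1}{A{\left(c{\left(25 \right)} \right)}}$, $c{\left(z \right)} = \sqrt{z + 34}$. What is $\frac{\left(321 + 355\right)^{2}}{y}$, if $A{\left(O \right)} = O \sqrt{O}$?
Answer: $456976 \cdot 59^{\frac{3}{4}} \approx 9.7282 \cdot 10^{6}$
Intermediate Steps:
$c{\left(z \right)} = \sqrt{34 + z}$
$A{\left(O \right)} = O^{\frac{3}{2}}$
$y = \frac{\sqrt[4]{59}}{59}$ ($y = \frac{1}{\left(\sqrt{34 + 25}\right)^{\frac{3}{2}}} = \frac{1}{\left(\sqrt{59}\right)^{\frac{3}{2}}} = \frac{1}{59^{\frac{3}{4}}} = \frac{\sqrt[4]{59}}{59} \approx 0.046974$)
$\frac{\left(321 + 355\right)^{2}}{y} = \frac{\left(321 + 355\right)^{2}}{\frac{1}{59} \sqrt[4]{59}} = 676^{2} \cdot 59^{\frac{3}{4}} = 456976 \cdot 59^{\frac{3}{4}}$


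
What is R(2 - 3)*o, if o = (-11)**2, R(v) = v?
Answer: -121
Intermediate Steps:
o = 121
R(2 - 3)*o = (2 - 3)*121 = -1*121 = -121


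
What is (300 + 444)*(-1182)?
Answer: -879408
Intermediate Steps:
(300 + 444)*(-1182) = 744*(-1182) = -879408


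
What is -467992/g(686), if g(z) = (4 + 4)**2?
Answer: -58499/8 ≈ -7312.4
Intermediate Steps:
g(z) = 64 (g(z) = 8**2 = 64)
-467992/g(686) = -467992/64 = -467992*1/64 = -58499/8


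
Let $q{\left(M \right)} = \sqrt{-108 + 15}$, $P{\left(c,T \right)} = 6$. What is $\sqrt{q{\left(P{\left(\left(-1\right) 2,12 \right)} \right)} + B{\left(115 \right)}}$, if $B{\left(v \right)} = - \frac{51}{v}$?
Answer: $\frac{\sqrt{-5865 + 13225 i \sqrt{93}}}{115} \approx 2.146 + 2.2469 i$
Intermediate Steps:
$q{\left(M \right)} = i \sqrt{93}$ ($q{\left(M \right)} = \sqrt{-93} = i \sqrt{93}$)
$\sqrt{q{\left(P{\left(\left(-1\right) 2,12 \right)} \right)} + B{\left(115 \right)}} = \sqrt{i \sqrt{93} - \frac{51}{115}} = \sqrt{- \frac{51}{115} + i \sqrt{93}}$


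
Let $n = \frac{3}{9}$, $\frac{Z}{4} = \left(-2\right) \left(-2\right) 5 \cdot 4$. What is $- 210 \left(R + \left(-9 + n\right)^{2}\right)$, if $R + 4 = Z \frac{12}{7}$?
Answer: $- \frac{390400}{3} \approx -1.3013 \cdot 10^{5}$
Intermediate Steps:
$Z = 320$ ($Z = 4 \left(-2\right) \left(-2\right) 5 \cdot 4 = 4 \cdot 4 \cdot 20 = 4 \cdot 80 = 320$)
$n = \frac{1}{3}$ ($n = 3 \cdot \frac{1}{9} = \frac{1}{3} \approx 0.33333$)
$R = \frac{3812}{7}$ ($R = -4 + 320 \cdot \frac{12}{7} = -4 + \frac{3840}{7} = \frac{3812}{7} \approx 544.57$)
$- 210 \left(R + \left(-9 + n\right)^{2}\right) = - 210 \left(\frac{3812}{7} + \left(-9 + \frac{1}{3}\right)^{2}\right) = - 210 \left(\frac{3812}{7} + \left(- \frac{26}{3}\right)^{2}\right) = - 210 \left(\frac{3812}{7} + \frac{676}{9}\right) = \left(-210\right) \frac{39040}{63} = - \frac{390400}{3}$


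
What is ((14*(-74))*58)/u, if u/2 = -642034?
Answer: 15022/321017 ≈ 0.046795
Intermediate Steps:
u = -1284068 (u = 2*(-642034) = -1284068)
((14*(-74))*58)/u = ((14*(-74))*58)/(-1284068) = -1036*58*(-1/1284068) = -60088*(-1/1284068) = 15022/321017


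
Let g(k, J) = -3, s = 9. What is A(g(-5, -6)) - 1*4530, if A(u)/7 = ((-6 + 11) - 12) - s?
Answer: -4642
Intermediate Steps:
A(u) = -112 (A(u) = 7*(((-6 + 11) - 12) - 1*9) = 7*((5 - 12) - 9) = 7*(-7 - 9) = 7*(-16) = -112)
A(g(-5, -6)) - 1*4530 = -112 - 1*4530 = -112 - 4530 = -4642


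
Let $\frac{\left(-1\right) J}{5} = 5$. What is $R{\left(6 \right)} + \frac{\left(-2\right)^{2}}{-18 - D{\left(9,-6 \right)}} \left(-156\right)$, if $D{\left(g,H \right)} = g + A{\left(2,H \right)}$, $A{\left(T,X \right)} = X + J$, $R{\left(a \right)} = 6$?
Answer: $-150$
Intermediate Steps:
$J = -25$ ($J = \left(-5\right) 5 = -25$)
$A{\left(T,X \right)} = -25 + X$ ($A{\left(T,X \right)} = X - 25 = -25 + X$)
$D{\left(g,H \right)} = -25 + H + g$ ($D{\left(g,H \right)} = g + \left(-25 + H\right) = -25 + H + g$)
$R{\left(6 \right)} + \frac{\left(-2\right)^{2}}{-18 - D{\left(9,-6 \right)}} \left(-156\right) = 6 + \frac{\left(-2\right)^{2}}{-18 - \left(-25 - 6 + 9\right)} \left(-156\right) = 6 + \frac{4}{-18 - -22} \left(-156\right) = 6 + \frac{4}{-18 + 22} \left(-156\right) = 6 + \frac{4}{4} \left(-156\right) = 6 + 4 \cdot \frac{1}{4} \left(-156\right) = 6 + 1 \left(-156\right) = 6 - 156 = -150$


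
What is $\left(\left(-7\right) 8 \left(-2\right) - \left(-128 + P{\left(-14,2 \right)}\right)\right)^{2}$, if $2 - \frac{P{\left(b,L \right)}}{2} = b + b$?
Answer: $32400$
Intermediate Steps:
$P{\left(b,L \right)} = 4 - 4 b$ ($P{\left(b,L \right)} = 4 - 2 \left(b + b\right) = 4 - 2 \cdot 2 b = 4 - 4 b$)
$\left(\left(-7\right) 8 \left(-2\right) - \left(-128 + P{\left(-14,2 \right)}\right)\right)^{2} = \left(\left(-7\right) 8 \left(-2\right) + \left(128 - \left(4 - -56\right)\right)\right)^{2} = \left(\left(-56\right) \left(-2\right) + \left(128 - \left(4 + 56\right)\right)\right)^{2} = \left(112 + \left(128 - 60\right)\right)^{2} = \left(112 + 68\right)^{2} = 180^{2} = 32400$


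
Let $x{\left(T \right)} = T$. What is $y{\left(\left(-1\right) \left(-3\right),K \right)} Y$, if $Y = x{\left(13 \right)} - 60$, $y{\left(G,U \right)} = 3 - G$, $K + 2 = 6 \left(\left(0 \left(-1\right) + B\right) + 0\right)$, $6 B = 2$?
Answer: $0$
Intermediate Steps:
$B = \frac{1}{3}$ ($B = \frac{1}{6} \cdot 2 = \frac{1}{3} \approx 0.33333$)
$K = 0$ ($K = -2 + 6 \left(\left(0 \left(-1\right) + \frac{1}{3}\right) + 0\right) = -2 + 6 \left(\left(0 + \frac{1}{3}\right) + 0\right) = -2 + 6 \left(\frac{1}{3} + 0\right) = -2 + 6 \cdot \frac{1}{3} = -2 + 2 = 0$)
$Y = -47$ ($Y = 13 - 60 = -47$)
$y{\left(\left(-1\right) \left(-3\right),K \right)} Y = \left(3 - \left(-1\right) \left(-3\right)\right) \left(-47\right) = \left(3 - 3\right) \left(-47\right) = 0 \left(-47\right) = 0$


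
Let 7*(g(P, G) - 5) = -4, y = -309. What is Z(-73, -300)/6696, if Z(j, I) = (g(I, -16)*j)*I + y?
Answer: 75193/5208 ≈ 14.438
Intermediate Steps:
g(P, G) = 31/7 (g(P, G) = 5 + (⅐)*(-4) = 5 - 4/7 = 31/7)
Z(j, I) = -309 + 31*I*j/7 (Z(j, I) = (31*j/7)*I - 309 = 31*I*j/7 - 309 = -309 + 31*I*j/7)
Z(-73, -300)/6696 = (-309 + (31/7)*(-300)*(-73))/6696 = (-309 + 678900/7)*(1/6696) = (676737/7)*(1/6696) = 75193/5208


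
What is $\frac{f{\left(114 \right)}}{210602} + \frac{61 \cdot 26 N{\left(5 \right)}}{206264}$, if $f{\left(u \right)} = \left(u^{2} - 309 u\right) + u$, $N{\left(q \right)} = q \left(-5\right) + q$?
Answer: $- \frac{702626879}{2714975683} \approx -0.2588$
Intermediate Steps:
$N{\left(q \right)} = - 4 q$ ($N{\left(q \right)} = - 5 q + q = - 4 q$)
$f{\left(u \right)} = u^{2} - 308 u$
$\frac{f{\left(114 \right)}}{210602} + \frac{61 \cdot 26 N{\left(5 \right)}}{206264} = \frac{114 \left(-308 + 114\right)}{210602} + \frac{61 \cdot 26 \left(\left(-4\right) 5\right)}{206264} = 114 \left(-194\right) \frac{1}{210602} + 1586 \left(-20\right) \frac{1}{206264} = \left(-22116\right) \frac{1}{210602} - \frac{3965}{25783} = - \frac{11058}{105301} - \frac{3965}{25783} = - \frac{702626879}{2714975683}$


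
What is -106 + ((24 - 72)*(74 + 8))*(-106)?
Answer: 417110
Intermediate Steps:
-106 + ((24 - 72)*(74 + 8))*(-106) = -106 - 48*82*(-106) = -106 - 3936*(-106) = -106 + 417216 = 417110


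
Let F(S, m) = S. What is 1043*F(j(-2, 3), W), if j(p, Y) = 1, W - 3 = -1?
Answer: 1043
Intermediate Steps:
W = 2 (W = 3 - 1 = 2)
1043*F(j(-2, 3), W) = 1043*1 = 1043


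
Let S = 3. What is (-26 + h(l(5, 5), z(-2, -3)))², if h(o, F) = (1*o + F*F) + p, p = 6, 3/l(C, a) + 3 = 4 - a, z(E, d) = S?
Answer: 2209/16 ≈ 138.06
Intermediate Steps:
z(E, d) = 3
l(C, a) = 3/(1 - a) (l(C, a) = 3/(-3 + (4 - a)) = 3/(1 - a))
h(o, F) = 6 + o + F² (h(o, F) = (1*o + F*F) + 6 = (o + F²) + 6 = 6 + o + F²)
(-26 + h(l(5, 5), z(-2, -3)))² = (-26 + (6 - 3/(-1 + 5) + 3²))² = (-26 + (6 - 3/4 + 9))² = (-26 + (6 - 3*¼ + 9))² = (-26 + (6 - ¾ + 9))² = (-26 + 57/4)² = (-47/4)² = 2209/16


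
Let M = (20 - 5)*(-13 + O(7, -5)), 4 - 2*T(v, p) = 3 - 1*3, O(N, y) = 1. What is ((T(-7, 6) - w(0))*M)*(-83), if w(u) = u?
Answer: 29880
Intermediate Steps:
T(v, p) = 2 (T(v, p) = 2 - (3 - 1*3)/2 = 2 - (3 - 3)/2 = 2 - 1/2*0 = 2 + 0 = 2)
M = -180 (M = (20 - 5)*(-13 + 1) = 15*(-12) = -180)
((T(-7, 6) - w(0))*M)*(-83) = ((2 - 1*0)*(-180))*(-83) = ((2 + 0)*(-180))*(-83) = (2*(-180))*(-83) = -360*(-83) = 29880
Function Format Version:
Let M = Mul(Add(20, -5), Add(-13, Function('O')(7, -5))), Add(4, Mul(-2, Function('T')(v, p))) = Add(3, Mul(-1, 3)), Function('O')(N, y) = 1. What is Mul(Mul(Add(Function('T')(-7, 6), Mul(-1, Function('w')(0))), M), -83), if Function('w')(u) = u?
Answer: 29880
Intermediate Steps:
Function('T')(v, p) = 2 (Function('T')(v, p) = Add(2, Mul(Rational(-1, 2), Add(3, Mul(-1, 3)))) = Add(2, Mul(Rational(-1, 2), Add(3, -3))) = Add(2, Mul(Rational(-1, 2), 0)) = Add(2, 0) = 2)
M = -180 (M = Mul(Add(20, -5), Add(-13, 1)) = Mul(15, -12) = -180)
Mul(Mul(Add(Function('T')(-7, 6), Mul(-1, Function('w')(0))), M), -83) = Mul(Mul(Add(2, Mul(-1, 0)), -180), -83) = Mul(Mul(Add(2, 0), -180), -83) = Mul(Mul(2, -180), -83) = Mul(-360, -83) = 29880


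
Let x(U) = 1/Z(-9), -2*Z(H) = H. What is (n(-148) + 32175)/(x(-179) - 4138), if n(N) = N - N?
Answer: -57915/7448 ≈ -7.7759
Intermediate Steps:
Z(H) = -H/2
n(N) = 0
x(U) = 2/9 (x(U) = 1/(-1/2*(-9)) = 1/(9/2) = 2/9)
(n(-148) + 32175)/(x(-179) - 4138) = (0 + 32175)/(2/9 - 4138) = 32175/(-37240/9) = 32175*(-9/37240) = -57915/7448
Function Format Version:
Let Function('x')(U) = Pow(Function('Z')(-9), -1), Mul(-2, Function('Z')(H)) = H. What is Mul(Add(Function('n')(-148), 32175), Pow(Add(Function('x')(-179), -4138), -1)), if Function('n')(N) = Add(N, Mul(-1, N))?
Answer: Rational(-57915, 7448) ≈ -7.7759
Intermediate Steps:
Function('Z')(H) = Mul(Rational(-1, 2), H)
Function('n')(N) = 0
Function('x')(U) = Rational(2, 9) (Function('x')(U) = Pow(Mul(Rational(-1, 2), -9), -1) = Pow(Rational(9, 2), -1) = Rational(2, 9))
Mul(Add(Function('n')(-148), 32175), Pow(Add(Function('x')(-179), -4138), -1)) = Mul(Add(0, 32175), Pow(Add(Rational(2, 9), -4138), -1)) = Mul(32175, Pow(Rational(-37240, 9), -1)) = Mul(32175, Rational(-9, 37240)) = Rational(-57915, 7448)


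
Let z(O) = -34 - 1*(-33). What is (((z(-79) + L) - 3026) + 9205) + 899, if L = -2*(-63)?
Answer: 7203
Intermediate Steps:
z(O) = -1 (z(O) = -34 + 33 = -1)
L = 126
(((z(-79) + L) - 3026) + 9205) + 899 = (((-1 + 126) - 3026) + 9205) + 899 = ((125 - 3026) + 9205) + 899 = (-2901 + 9205) + 899 = 6304 + 899 = 7203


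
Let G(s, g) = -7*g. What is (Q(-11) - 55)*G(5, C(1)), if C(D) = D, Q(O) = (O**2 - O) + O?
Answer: -462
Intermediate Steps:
Q(O) = O**2
(Q(-11) - 55)*G(5, C(1)) = ((-11)**2 - 55)*(-7*1) = (121 - 55)*(-7) = 66*(-7) = -462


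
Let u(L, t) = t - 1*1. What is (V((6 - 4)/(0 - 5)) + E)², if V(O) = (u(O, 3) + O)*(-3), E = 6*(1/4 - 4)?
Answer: 74529/100 ≈ 745.29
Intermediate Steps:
u(L, t) = -1 + t (u(L, t) = t - 1 = -1 + t)
E = -45/2 (E = 6*(1*(¼) - 4) = 6*(¼ - 4) = 6*(-15/4) = -45/2 ≈ -22.500)
V(O) = -6 - 3*O (V(O) = ((-1 + 3) + O)*(-3) = (2 + O)*(-3) = -6 - 3*O)
(V((6 - 4)/(0 - 5)) + E)² = ((-6 - 3*(6 - 4)/(0 - 5)) - 45/2)² = ((-6 - 6/(-5)) - 45/2)² = ((-6 - 6*(-1)/5) - 45/2)² = ((-6 - 3*(-⅖)) - 45/2)² = ((-6 + 6/5) - 45/2)² = (-24/5 - 45/2)² = (-273/10)² = 74529/100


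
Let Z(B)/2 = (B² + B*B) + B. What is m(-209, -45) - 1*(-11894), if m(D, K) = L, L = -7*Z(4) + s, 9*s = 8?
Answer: 102518/9 ≈ 11391.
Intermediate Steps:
s = 8/9 (s = (⅑)*8 = 8/9 ≈ 0.88889)
Z(B) = 2*B + 4*B² (Z(B) = 2*((B² + B*B) + B) = 2*((B² + B²) + B) = 2*(2*B² + B) = 2*(B + 2*B²) = 2*B + 4*B²)
L = -4528/9 (L = -14*4*(1 + 2*4) + 8/9 = -14*4*(1 + 8) + 8/9 = -14*4*9 + 8/9 = -7*72 + 8/9 = -504 + 8/9 = -4528/9 ≈ -503.11)
m(D, K) = -4528/9
m(-209, -45) - 1*(-11894) = -4528/9 - 1*(-11894) = -4528/9 + 11894 = 102518/9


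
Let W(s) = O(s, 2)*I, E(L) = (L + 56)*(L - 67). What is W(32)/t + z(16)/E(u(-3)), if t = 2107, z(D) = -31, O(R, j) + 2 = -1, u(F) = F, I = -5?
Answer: 17281/1116710 ≈ 0.015475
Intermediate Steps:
O(R, j) = -3 (O(R, j) = -2 - 1 = -3)
E(L) = (-67 + L)*(56 + L) (E(L) = (56 + L)*(-67 + L) = (-67 + L)*(56 + L))
W(s) = 15 (W(s) = -3*(-5) = 15)
W(32)/t + z(16)/E(u(-3)) = 15/2107 - 31/(-3752 + (-3)**2 - 11*(-3)) = 15*(1/2107) - 31/(-3752 + 9 + 33) = 15/2107 - 31/(-3710) = 15/2107 - 31*(-1/3710) = 15/2107 + 31/3710 = 17281/1116710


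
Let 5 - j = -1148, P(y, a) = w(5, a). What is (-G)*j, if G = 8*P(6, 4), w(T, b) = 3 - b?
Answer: 9224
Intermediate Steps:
P(y, a) = 3 - a
j = 1153 (j = 5 - 1*(-1148) = 5 + 1148 = 1153)
G = -8 (G = 8*(3 - 1*4) = 8*(3 - 4) = 8*(-1) = -8)
(-G)*j = -1*(-8)*1153 = 8*1153 = 9224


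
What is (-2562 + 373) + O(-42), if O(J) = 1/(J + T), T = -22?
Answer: -140097/64 ≈ -2189.0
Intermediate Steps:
O(J) = 1/(-22 + J) (O(J) = 1/(J - 22) = 1/(-22 + J))
(-2562 + 373) + O(-42) = (-2562 + 373) + 1/(-22 - 42) = -2189 + 1/(-64) = -2189 - 1/64 = -140097/64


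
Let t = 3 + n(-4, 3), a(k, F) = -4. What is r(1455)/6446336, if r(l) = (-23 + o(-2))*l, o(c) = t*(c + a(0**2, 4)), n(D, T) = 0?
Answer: -59655/6446336 ≈ -0.0092541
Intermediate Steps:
t = 3 (t = 3 + 0 = 3)
o(c) = -12 + 3*c (o(c) = 3*(c - 4) = 3*(-4 + c) = -12 + 3*c)
r(l) = -41*l (r(l) = (-23 + (-12 + 3*(-2)))*l = (-23 + (-12 - 6))*l = (-23 - 18)*l = -41*l)
r(1455)/6446336 = -41*1455/6446336 = -59655*1/6446336 = -59655/6446336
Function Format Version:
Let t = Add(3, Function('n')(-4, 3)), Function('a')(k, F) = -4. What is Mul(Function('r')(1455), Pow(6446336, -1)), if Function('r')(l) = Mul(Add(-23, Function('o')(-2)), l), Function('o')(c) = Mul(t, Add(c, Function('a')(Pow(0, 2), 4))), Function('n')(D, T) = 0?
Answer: Rational(-59655, 6446336) ≈ -0.0092541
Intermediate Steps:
t = 3 (t = Add(3, 0) = 3)
Function('o')(c) = Add(-12, Mul(3, c)) (Function('o')(c) = Mul(3, Add(c, -4)) = Mul(3, Add(-4, c)) = Add(-12, Mul(3, c)))
Function('r')(l) = Mul(-41, l) (Function('r')(l) = Mul(Add(-23, Add(-12, Mul(3, -2))), l) = Mul(Add(-23, Add(-12, -6)), l) = Mul(Add(-23, -18), l) = Mul(-41, l))
Mul(Function('r')(1455), Pow(6446336, -1)) = Mul(Mul(-41, 1455), Pow(6446336, -1)) = Mul(-59655, Rational(1, 6446336)) = Rational(-59655, 6446336)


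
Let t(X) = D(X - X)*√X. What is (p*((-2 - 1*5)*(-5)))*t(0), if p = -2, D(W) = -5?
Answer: 0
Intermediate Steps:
t(X) = -5*√X
(p*((-2 - 1*5)*(-5)))*t(0) = (-2*(-2 - 1*5)*(-5))*(-5*√0) = (-2*(-2 - 5)*(-5))*(-5*0) = -(-14)*(-5)*0 = -2*35*0 = -70*0 = 0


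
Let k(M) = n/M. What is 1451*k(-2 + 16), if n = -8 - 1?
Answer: -13059/14 ≈ -932.79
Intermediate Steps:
n = -9
k(M) = -9/M
1451*k(-2 + 16) = 1451*(-9/(-2 + 16)) = 1451*(-9/14) = -13059/14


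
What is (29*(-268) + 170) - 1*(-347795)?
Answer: 340193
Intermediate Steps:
(29*(-268) + 170) - 1*(-347795) = (-7772 + 170) + 347795 = -7602 + 347795 = 340193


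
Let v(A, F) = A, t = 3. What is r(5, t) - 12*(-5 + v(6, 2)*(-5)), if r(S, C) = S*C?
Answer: 435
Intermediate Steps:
r(S, C) = C*S
r(5, t) - 12*(-5 + v(6, 2)*(-5)) = 3*5 - 12*(-5 + 6*(-5)) = 15 - 12*(-5 - 30) = 15 - 12*(-35) = 15 + 420 = 435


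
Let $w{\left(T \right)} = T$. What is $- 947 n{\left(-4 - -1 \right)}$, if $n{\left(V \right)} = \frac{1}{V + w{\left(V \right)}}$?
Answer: $\frac{947}{6} \approx 157.83$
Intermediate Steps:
$n{\left(V \right)} = \frac{1}{2 V}$ ($n{\left(V \right)} = \frac{1}{V + V} = \frac{1}{2 V}$)
$- 947 n{\left(-4 - -1 \right)} = - 947 \frac{1}{2 \left(-4 - -1\right)} = - 947 \frac{1}{2 \left(-4 + 1\right)} = - 947 \frac{1}{2 \left(-3\right)} = - 947 \cdot \frac{1}{2} \left(- \frac{1}{3}\right) = \left(-947\right) \left(- \frac{1}{6}\right) = \frac{947}{6}$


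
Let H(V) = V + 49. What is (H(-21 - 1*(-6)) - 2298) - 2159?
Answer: -4423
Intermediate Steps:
H(V) = 49 + V
(H(-21 - 1*(-6)) - 2298) - 2159 = ((49 + (-21 - 1*(-6))) - 2298) - 2159 = ((49 + (-21 + 6)) - 2298) - 2159 = ((49 - 15) - 2298) - 2159 = (34 - 2298) - 2159 = -2264 - 2159 = -4423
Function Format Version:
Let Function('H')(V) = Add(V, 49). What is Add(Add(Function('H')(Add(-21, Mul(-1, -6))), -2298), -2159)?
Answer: -4423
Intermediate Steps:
Function('H')(V) = Add(49, V)
Add(Add(Function('H')(Add(-21, Mul(-1, -6))), -2298), -2159) = Add(Add(Add(49, Add(-21, Mul(-1, -6))), -2298), -2159) = Add(Add(Add(49, Add(-21, 6)), -2298), -2159) = Add(Add(Add(49, -15), -2298), -2159) = Add(Add(34, -2298), -2159) = Add(-2264, -2159) = -4423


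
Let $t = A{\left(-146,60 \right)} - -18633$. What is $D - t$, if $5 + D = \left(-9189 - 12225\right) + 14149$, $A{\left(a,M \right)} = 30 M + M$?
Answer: $-27763$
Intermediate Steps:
$A{\left(a,M \right)} = 31 M$
$t = 20493$ ($t = 31 \cdot 60 - -18633 = 1860 + 18633 = 20493$)
$D = -7270$ ($D = -5 + \left(\left(-9189 - 12225\right) + 14149\right) = -5 + \left(-21414 + 14149\right) = -5 - 7265 = -7270$)
$D - t = -7270 - 20493 = -27763$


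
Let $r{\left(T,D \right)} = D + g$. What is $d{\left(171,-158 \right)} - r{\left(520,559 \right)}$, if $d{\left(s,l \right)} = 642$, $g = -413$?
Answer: $496$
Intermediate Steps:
$r{\left(T,D \right)} = -413 + D$ ($r{\left(T,D \right)} = D - 413 = -413 + D$)
$d{\left(171,-158 \right)} - r{\left(520,559 \right)} = 642 - \left(-413 + 559\right) = 642 - 146 = 496$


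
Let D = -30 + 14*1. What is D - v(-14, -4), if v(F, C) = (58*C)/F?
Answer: -228/7 ≈ -32.571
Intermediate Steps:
v(F, C) = 58*C/F
D = -16 (D = -30 + 14 = -16)
D - v(-14, -4) = -16 - 58*(-4)/(-14) = -16 - 58*(-4)*(-1)/14 = -16 - 1*116/7 = -16 - 116/7 = -228/7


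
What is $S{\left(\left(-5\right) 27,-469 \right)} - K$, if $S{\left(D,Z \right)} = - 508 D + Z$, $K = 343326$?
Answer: $-275215$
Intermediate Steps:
$S{\left(D,Z \right)} = Z - 508 D$
$S{\left(\left(-5\right) 27,-469 \right)} - K = \left(-469 - 508 \left(\left(-5\right) 27\right)\right) - 343326 = \left(-469 - -68580\right) - 343326 = \left(-469 + 68580\right) - 343326 = 68111 - 343326 = -275215$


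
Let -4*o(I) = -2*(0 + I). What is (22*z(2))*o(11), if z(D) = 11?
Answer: 1331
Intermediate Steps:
o(I) = I/2 (o(I) = -(-1)*(0 + I)/2 = -(-1)*I/2 = I/2)
(22*z(2))*o(11) = (22*11)*((1/2)*11) = 242*(11/2) = 1331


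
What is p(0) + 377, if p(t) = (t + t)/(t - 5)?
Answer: 377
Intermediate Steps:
p(t) = 2*t/(-5 + t) (p(t) = (2*t)/(-5 + t) = 2*t/(-5 + t))
p(0) + 377 = 2*0/(-5 + 0) + 377 = 2*0/(-5) + 377 = 2*0*(-⅕) + 377 = 0 + 377 = 377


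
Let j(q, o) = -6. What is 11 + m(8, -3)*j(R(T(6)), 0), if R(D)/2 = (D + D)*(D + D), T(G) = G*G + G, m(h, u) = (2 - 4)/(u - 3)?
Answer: 9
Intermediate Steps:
m(h, u) = -2/(-3 + u)
T(G) = G + G**2 (T(G) = G**2 + G = G + G**2)
R(D) = 8*D**2 (R(D) = 2*((D + D)*(D + D)) = 2*((2*D)*(2*D)) = 2*(4*D**2) = 8*D**2)
11 + m(8, -3)*j(R(T(6)), 0) = 11 - 2/(-3 - 3)*(-6) = 11 - 2/(-6)*(-6) = 11 - 2*(-1/6)*(-6) = 11 + (1/3)*(-6) = 11 - 2 = 9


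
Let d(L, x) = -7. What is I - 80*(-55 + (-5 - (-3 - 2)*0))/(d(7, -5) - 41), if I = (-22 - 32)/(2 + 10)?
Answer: -209/2 ≈ -104.50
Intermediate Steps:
I = -9/2 (I = -54/12 = -54*1/12 = -9/2 ≈ -4.5000)
I - 80*(-55 + (-5 - (-3 - 2)*0))/(d(7, -5) - 41) = -9/2 - 80*(-55 + (-5 - (-3 - 2)*0))/(-7 - 41) = -9/2 - 80*(-55 + (-5 - (-5)*0))/(-48) = -9/2 - 80*(-55 + (-5 - 1*0))*(-1)/48 = -9/2 - 80*(-55 + (-5 + 0))*(-1)/48 = -9/2 - 80*(-55 - 5)*(-1)/48 = -9/2 - (-4800)*(-1)/48 = -9/2 - 80*5/4 = -9/2 - 100 = -209/2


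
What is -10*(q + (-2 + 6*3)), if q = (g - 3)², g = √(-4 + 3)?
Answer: -240 + 60*I ≈ -240.0 + 60.0*I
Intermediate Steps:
g = I (g = √(-1) = I ≈ 1.0*I)
q = (-3 + I)² (q = (I - 3)² = (-3 + I)² ≈ 8.0 - 6.0*I)
-10*(q + (-2 + 6*3)) = -10*((3 - I)² + (-2 + 6*3)) = -10*((3 - I)² + (-2 + 18)) = -10*((3 - I)² + 16) = -10*(16 + (3 - I)²) = -160 - 10*(3 - I)²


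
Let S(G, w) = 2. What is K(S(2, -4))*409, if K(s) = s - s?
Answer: 0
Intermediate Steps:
K(s) = 0
K(S(2, -4))*409 = 0*409 = 0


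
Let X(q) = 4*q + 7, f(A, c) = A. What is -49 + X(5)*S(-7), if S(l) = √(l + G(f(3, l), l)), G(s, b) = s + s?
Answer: -49 + 27*I ≈ -49.0 + 27.0*I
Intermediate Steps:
G(s, b) = 2*s
X(q) = 7 + 4*q
S(l) = √(6 + l) (S(l) = √(l + 2*3) = √(l + 6) = √(6 + l))
-49 + X(5)*S(-7) = -49 + (7 + 4*5)*√(6 - 7) = -49 + (7 + 20)*√(-1) = -49 + 27*I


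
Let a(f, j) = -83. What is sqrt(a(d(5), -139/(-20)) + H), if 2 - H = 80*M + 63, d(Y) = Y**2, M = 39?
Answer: 8*I*sqrt(51) ≈ 57.131*I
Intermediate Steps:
H = -3181 (H = 2 - (80*39 + 63) = 2 - (3120 + 63) = 2 - 1*3183 = 2 - 3183 = -3181)
sqrt(a(d(5), -139/(-20)) + H) = sqrt(-83 - 3181) = sqrt(-3264) = 8*I*sqrt(51)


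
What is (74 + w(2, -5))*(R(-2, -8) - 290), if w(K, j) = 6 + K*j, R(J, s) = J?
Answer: -20440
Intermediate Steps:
(74 + w(2, -5))*(R(-2, -8) - 290) = (74 + (6 + 2*(-5)))*(-2 - 290) = (74 + (6 - 10))*(-292) = (74 - 4)*(-292) = 70*(-292) = -20440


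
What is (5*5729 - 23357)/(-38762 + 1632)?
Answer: -2644/18565 ≈ -0.14242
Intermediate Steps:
(5*5729 - 23357)/(-38762 + 1632) = (28645 - 23357)/(-37130) = 5288*(-1/37130) = -2644/18565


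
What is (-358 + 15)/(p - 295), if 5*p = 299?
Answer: 35/24 ≈ 1.4583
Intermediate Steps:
p = 299/5 (p = (⅕)*299 = 299/5 ≈ 59.800)
(-358 + 15)/(p - 295) = (-358 + 15)/(299/5 - 295) = -343/(-1176/5) = -343*(-5/1176) = 35/24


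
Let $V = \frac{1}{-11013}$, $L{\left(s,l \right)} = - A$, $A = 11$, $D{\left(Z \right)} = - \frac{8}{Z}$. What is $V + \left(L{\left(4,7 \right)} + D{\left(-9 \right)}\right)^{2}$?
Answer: $\frac{30399524}{297351} \approx 102.23$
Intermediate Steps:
$L{\left(s,l \right)} = -11$ ($L{\left(s,l \right)} = \left(-1\right) 11 = -11$)
$V = - \frac{1}{11013} \approx -9.0802 \cdot 10^{-5}$
$V + \left(L{\left(4,7 \right)} + D{\left(-9 \right)}\right)^{2} = - \frac{1}{11013} + \left(-11 - \frac{8}{-9}\right)^{2} = - \frac{1}{11013} + \left(-11 - - \frac{8}{9}\right)^{2} = - \frac{1}{11013} + \left(-11 + \frac{8}{9}\right)^{2} = - \frac{1}{11013} + \left(- \frac{91}{9}\right)^{2} = - \frac{1}{11013} + \frac{8281}{81} = \frac{30399524}{297351}$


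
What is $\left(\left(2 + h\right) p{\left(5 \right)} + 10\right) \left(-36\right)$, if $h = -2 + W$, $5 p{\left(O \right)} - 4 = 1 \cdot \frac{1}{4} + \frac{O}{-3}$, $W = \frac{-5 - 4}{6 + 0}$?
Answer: $- \frac{3321}{10} \approx -332.1$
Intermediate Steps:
$W = - \frac{3}{2}$ ($W = - \frac{9}{6} = \left(-9\right) \frac{1}{6} = - \frac{3}{2} \approx -1.5$)
$p{\left(O \right)} = \frac{17}{20} - \frac{O}{15}$ ($p{\left(O \right)} = \frac{4}{5} + \frac{1 \cdot \frac{1}{4} + \frac{O}{-3}}{5} = \frac{4}{5} + \frac{1 \cdot \frac{1}{4} + O \left(- \frac{1}{3}\right)}{5} = \frac{4}{5} + \frac{\frac{1}{4} - \frac{O}{3}}{5} = \frac{4}{5} - \left(- \frac{1}{20} + \frac{O}{15}\right) = \frac{17}{20} - \frac{O}{15}$)
$h = - \frac{7}{2}$ ($h = -2 - \frac{3}{2} = - \frac{7}{2} \approx -3.5$)
$\left(\left(2 + h\right) p{\left(5 \right)} + 10\right) \left(-36\right) = \left(\left(2 - \frac{7}{2}\right) \left(\frac{17}{20} - \frac{1}{3}\right) + 10\right) \left(-36\right) = \left(- \frac{3 \left(\frac{17}{20} - \frac{1}{3}\right)}{2} + 10\right) \left(-36\right) = \left(\left(- \frac{3}{2}\right) \frac{31}{60} + 10\right) \left(-36\right) = \left(- \frac{31}{40} + 10\right) \left(-36\right) = \frac{369}{40} \left(-36\right) = - \frac{3321}{10}$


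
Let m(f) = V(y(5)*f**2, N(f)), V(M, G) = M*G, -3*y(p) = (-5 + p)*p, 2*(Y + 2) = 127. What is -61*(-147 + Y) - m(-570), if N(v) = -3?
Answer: 10431/2 ≈ 5215.5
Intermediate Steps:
Y = 123/2 (Y = -2 + (1/2)*127 = -2 + 127/2 = 123/2 ≈ 61.500)
y(p) = -p*(-5 + p)/3 (y(p) = -(-5 + p)*p/3 = -p*(-5 + p)/3)
V(M, G) = G*M
m(f) = 0 (m(f) = -3*(1/3)*5*(5 - 1*5)*f**2 = -3*(1/3)*5*(5 - 5)*f**2 = -3*(1/3)*5*0*f**2 = -0*f**2 = -3*0 = 0)
-61*(-147 + Y) - m(-570) = -61*(-147 + 123/2) - 1*0 = -61*(-171/2) + 0 = 10431/2 + 0 = 10431/2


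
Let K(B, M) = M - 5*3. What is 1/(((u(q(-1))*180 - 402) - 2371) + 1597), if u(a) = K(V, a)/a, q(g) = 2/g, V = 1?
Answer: 1/354 ≈ 0.0028249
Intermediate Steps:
K(B, M) = -15 + M (K(B, M) = M - 15 = -15 + M)
u(a) = (-15 + a)/a
1/(((u(q(-1))*180 - 402) - 2371) + 1597) = 1/(((((-15 + 2/(-1))/((2/(-1))))*180 - 402) - 2371) + 1597) = 1/(((((-15 + 2*(-1))/((2*(-1))))*180 - 402) - 2371) + 1597) = 1/(((((-15 - 2)/(-2))*180 - 402) - 2371) + 1597) = 1/(((-1/2*(-17)*180 - 402) - 2371) + 1597) = 1/((((17/2)*180 - 402) - 2371) + 1597) = 1/(((1530 - 402) - 2371) + 1597) = 1/((1128 - 2371) + 1597) = 1/(-1243 + 1597) = 1/354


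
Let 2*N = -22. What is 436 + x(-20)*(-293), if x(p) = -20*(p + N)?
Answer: -181224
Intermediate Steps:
N = -11 (N = (½)*(-22) = -11)
x(p) = 220 - 20*p (x(p) = -20*(p - 11) = -20*(-11 + p) = 220 - 20*p)
436 + x(-20)*(-293) = 436 + (220 - 20*(-20))*(-293) = 436 + (220 + 400)*(-293) = 436 + 620*(-293) = 436 - 181660 = -181224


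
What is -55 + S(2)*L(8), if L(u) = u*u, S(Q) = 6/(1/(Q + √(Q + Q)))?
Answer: 1481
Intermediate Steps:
S(Q) = 6*Q + 6*√2*√Q (S(Q) = 6/(1/(Q + √(2*Q))) = 6/(1/(Q + √2*√Q)) = 6*(Q + √2*√Q) = 6*Q + 6*√2*√Q)
L(u) = u²
-55 + S(2)*L(8) = -55 + (6*2 + 6*√2*√2)*8² = -55 + (12 + 12)*64 = -55 + 24*64 = -55 + 1536 = 1481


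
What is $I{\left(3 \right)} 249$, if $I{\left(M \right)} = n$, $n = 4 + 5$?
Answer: $2241$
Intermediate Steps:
$n = 9$
$I{\left(M \right)} = 9$
$I{\left(3 \right)} 249 = 9 \cdot 249 = 2241$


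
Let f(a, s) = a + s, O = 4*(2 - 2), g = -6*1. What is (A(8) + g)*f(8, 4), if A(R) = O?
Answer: -72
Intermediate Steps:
g = -6
O = 0 (O = 4*0 = 0)
A(R) = 0
(A(8) + g)*f(8, 4) = (0 - 6)*(8 + 4) = -6*12 = -72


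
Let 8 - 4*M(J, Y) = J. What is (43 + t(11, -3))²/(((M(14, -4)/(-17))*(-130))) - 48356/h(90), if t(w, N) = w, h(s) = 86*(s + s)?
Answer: -12946733/50310 ≈ -257.34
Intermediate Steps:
M(J, Y) = 2 - J/4
h(s) = 172*s (h(s) = 86*(2*s) = 172*s)
(43 + t(11, -3))²/(((M(14, -4)/(-17))*(-130))) - 48356/h(90) = (43 + 11)²/((((2 - ¼*14)/(-17))*(-130))) - 48356/(172*90) = 54²/((((2 - 7/2)*(-1/17))*(-130))) - 48356/15480 = 2916/((-3/2*(-1/17)*(-130))) - 48356*1/15480 = 2916/(((3/34)*(-130))) - 12089/3870 = 2916/(-195/17) - 12089/3870 = 2916*(-17/195) - 12089/3870 = -16524/65 - 12089/3870 = -12946733/50310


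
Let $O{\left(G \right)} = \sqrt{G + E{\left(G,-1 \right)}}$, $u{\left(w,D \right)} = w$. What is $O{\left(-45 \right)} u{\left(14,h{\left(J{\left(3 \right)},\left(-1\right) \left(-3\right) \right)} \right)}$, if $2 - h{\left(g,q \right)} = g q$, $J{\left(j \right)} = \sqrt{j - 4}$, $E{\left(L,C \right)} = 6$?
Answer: $14 i \sqrt{39} \approx 87.43 i$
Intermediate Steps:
$J{\left(j \right)} = \sqrt{-4 + j}$
$h{\left(g,q \right)} = 2 - g q$
$O{\left(G \right)} = \sqrt{6 + G}$ ($O{\left(G \right)} = \sqrt{G + 6} = \sqrt{6 + G}$)
$O{\left(-45 \right)} u{\left(14,h{\left(J{\left(3 \right)},\left(-1\right) \left(-3\right) \right)} \right)} = \sqrt{6 - 45} \cdot 14 = \sqrt{-39} \cdot 14 = i \sqrt{39} \cdot 14 = 14 i \sqrt{39}$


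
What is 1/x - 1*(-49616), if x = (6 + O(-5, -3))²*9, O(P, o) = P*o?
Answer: 196925905/3969 ≈ 49616.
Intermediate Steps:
x = 3969 (x = (6 - 5*(-3))²*9 = (6 + 15)²*9 = 21²*9 = 441*9 = 3969)
1/x - 1*(-49616) = 1/3969 - 1*(-49616) = 1/3969 + 49616 = 196925905/3969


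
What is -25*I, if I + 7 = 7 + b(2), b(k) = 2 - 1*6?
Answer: 100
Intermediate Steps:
b(k) = -4 (b(k) = 2 - 6 = -4)
I = -4 (I = -7 + (7 - 4) = -7 + 3 = -4)
-25*I = -25*(-4) = 100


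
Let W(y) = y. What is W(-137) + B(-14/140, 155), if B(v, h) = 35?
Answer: -102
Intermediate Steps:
W(-137) + B(-14/140, 155) = -137 + 35 = -102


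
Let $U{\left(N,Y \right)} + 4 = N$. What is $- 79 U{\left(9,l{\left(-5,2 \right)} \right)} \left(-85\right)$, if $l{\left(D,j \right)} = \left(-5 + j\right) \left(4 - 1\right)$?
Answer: $33575$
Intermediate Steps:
$l{\left(D,j \right)} = -15 + 3 j$ ($l{\left(D,j \right)} = \left(-5 + j\right) 3 = -15 + 3 j$)
$U{\left(N,Y \right)} = -4 + N$
$- 79 U{\left(9,l{\left(-5,2 \right)} \right)} \left(-85\right) = - 79 \left(-4 + 9\right) \left(-85\right) = \left(-79\right) 5 \left(-85\right) = \left(-395\right) \left(-85\right) = 33575$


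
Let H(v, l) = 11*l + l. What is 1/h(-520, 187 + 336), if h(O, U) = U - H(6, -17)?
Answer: 1/727 ≈ 0.0013755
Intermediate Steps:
H(v, l) = 12*l
h(O, U) = 204 + U (h(O, U) = U - 12*(-17) = U - 1*(-204) = U + 204 = 204 + U)
1/h(-520, 187 + 336) = 1/(204 + (187 + 336)) = 1/(204 + 523) = 1/727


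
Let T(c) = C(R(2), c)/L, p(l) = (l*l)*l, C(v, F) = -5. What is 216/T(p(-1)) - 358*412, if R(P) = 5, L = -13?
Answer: -734672/5 ≈ -1.4693e+5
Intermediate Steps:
p(l) = l³ (p(l) = l²*l = l³)
T(c) = 5/13 (T(c) = -5/(-13) = -5*(-1/13) = 5/13)
216/T(p(-1)) - 358*412 = 216/(5/13) - 358*412 = 216*(13/5) - 147496 = 2808/5 - 147496 = -734672/5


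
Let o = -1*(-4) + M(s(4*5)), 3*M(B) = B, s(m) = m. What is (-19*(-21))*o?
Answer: 4256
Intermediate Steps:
M(B) = B/3
o = 32/3 (o = -1*(-4) + (4*5)/3 = 4 + (1/3)*20 = 4 + 20/3 = 32/3 ≈ 10.667)
(-19*(-21))*o = -19*(-21)*(32/3) = 399*(32/3) = 4256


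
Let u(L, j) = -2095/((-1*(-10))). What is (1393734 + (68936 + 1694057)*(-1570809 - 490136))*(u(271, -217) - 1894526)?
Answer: 13768778428943739621/2 ≈ 6.8844e+18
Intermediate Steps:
u(L, j) = -419/2 (u(L, j) = -2095/10 = -2095*⅒ = -419/2)
(1393734 + (68936 + 1694057)*(-1570809 - 490136))*(u(271, -217) - 1894526) = (1393734 + (68936 + 1694057)*(-1570809 - 490136))*(-419/2 - 1894526) = (1393734 + 1762993*(-2060945))*(-3789471/2) = (1393734 - 3633431608385)*(-3789471/2) = -3633430214651*(-3789471/2) = 13768778428943739621/2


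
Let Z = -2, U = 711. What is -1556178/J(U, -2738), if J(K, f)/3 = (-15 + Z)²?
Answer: -518726/289 ≈ -1794.9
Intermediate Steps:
J(K, f) = 867 (J(K, f) = 3*(-15 - 2)² = 3*(-17)² = 3*289 = 867)
-1556178/J(U, -2738) = -1556178/867 = -1556178*1/867 = -518726/289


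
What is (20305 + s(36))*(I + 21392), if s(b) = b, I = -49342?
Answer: -568530950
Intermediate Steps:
(20305 + s(36))*(I + 21392) = (20305 + 36)*(-49342 + 21392) = 20341*(-27950) = -568530950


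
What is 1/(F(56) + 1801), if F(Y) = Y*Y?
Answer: 1/4937 ≈ 0.00020255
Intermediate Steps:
F(Y) = Y²
1/(F(56) + 1801) = 1/(56² + 1801) = 1/(3136 + 1801) = 1/4937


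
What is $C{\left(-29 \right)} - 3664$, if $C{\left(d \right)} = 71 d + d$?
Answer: $-5752$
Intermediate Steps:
$C{\left(d \right)} = 72 d$
$C{\left(-29 \right)} - 3664 = 72 \left(-29\right) - 3664 = -2088 - 3664 = -5752$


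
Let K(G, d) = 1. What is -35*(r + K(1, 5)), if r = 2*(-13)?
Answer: 875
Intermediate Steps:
r = -26
-35*(r + K(1, 5)) = -35*(-26 + 1) = -35*(-25) = 875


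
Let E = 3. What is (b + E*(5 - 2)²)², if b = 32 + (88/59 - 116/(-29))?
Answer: 14478025/3481 ≈ 4159.2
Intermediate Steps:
b = 2212/59 (b = 32 + (88*(1/59) - 116*(-1/29)) = 32 + (88/59 + 4) = 32 + 324/59 = 2212/59 ≈ 37.492)
(b + E*(5 - 2)²)² = (2212/59 + 3*(5 - 2)²)² = (2212/59 + 3*3²)² = (2212/59 + 3*9)² = (2212/59 + 27)² = (3805/59)² = 14478025/3481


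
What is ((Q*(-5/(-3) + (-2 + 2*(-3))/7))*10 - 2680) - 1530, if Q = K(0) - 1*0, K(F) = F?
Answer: -4210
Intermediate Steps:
Q = 0 (Q = 0 - 1*0 = 0 + 0 = 0)
((Q*(-5/(-3) + (-2 + 2*(-3))/7))*10 - 2680) - 1530 = ((0*(-5/(-3) + (-2 + 2*(-3))/7))*10 - 2680) - 1530 = ((0*(-5*(-⅓) + (-2 - 6)*(⅐)))*10 - 2680) - 1530 = ((0*(5/3 - 8*⅐))*10 - 2680) - 1530 = ((0*(5/3 - 8/7))*10 - 2680) - 1530 = ((0*(11/21))*10 - 2680) - 1530 = (0*10 - 2680) - 1530 = (0 - 2680) - 1530 = -2680 - 1530 = -4210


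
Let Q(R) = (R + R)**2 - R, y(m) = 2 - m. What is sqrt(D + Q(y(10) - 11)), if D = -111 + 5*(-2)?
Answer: sqrt(1342) ≈ 36.633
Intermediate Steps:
D = -121 (D = -111 - 10 = -121)
Q(R) = -R + 4*R**2 (Q(R) = (2*R)**2 - R = 4*R**2 - R = -R + 4*R**2)
sqrt(D + Q(y(10) - 11)) = sqrt(-121 + ((2 - 1*10) - 11)*(-1 + 4*((2 - 1*10) - 11))) = sqrt(-121 + ((2 - 10) - 11)*(-1 + 4*((2 - 10) - 11))) = sqrt(-121 + (-8 - 11)*(-1 + 4*(-8 - 11))) = sqrt(-121 - 19*(-1 + 4*(-19))) = sqrt(-121 - 19*(-1 - 76)) = sqrt(-121 - 19*(-77)) = sqrt(-121 + 1463) = sqrt(1342)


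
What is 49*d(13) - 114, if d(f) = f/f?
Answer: -65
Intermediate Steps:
d(f) = 1
49*d(13) - 114 = 49*1 - 114 = 49 - 114 = -65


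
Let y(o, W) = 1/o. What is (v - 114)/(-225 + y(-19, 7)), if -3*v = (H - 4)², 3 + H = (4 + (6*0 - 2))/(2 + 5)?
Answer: 360373/628572 ≈ 0.57332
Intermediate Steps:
H = -19/7 (H = -3 + (4 + (6*0 - 2))/(2 + 5) = -3 + (4 + (0 - 2))/7 = -3 + (4 - 2)*(⅐) = -3 + 2*(⅐) = -3 + 2/7 = -19/7 ≈ -2.7143)
v = -2209/147 (v = -(-19/7 - 4)²/3 = -(-47/7)²/3 = -⅓*2209/49 = -2209/147 ≈ -15.027)
(v - 114)/(-225 + y(-19, 7)) = (-2209/147 - 114)/(-225 + 1/(-19)) = -18967/(147*(-225 - 1/19)) = -18967/(147*(-4276/19)) = -18967/147*(-19/4276) = 360373/628572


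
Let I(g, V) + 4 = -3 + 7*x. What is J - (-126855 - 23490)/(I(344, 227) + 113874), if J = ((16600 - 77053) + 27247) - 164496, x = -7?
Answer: -22501895891/113818 ≈ -1.9770e+5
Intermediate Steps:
I(g, V) = -56 (I(g, V) = -4 + (-3 + 7*(-7)) = -4 + (-3 - 49) = -4 - 52 = -56)
J = -197702 (J = (-60453 + 27247) - 164496 = -33206 - 164496 = -197702)
J - (-126855 - 23490)/(I(344, 227) + 113874) = -197702 - (-126855 - 23490)/(-56 + 113874) = -197702 - (-150345)/113818 = -197702 - 1*(-150345/113818) = -197702 + 150345/113818 = -22501895891/113818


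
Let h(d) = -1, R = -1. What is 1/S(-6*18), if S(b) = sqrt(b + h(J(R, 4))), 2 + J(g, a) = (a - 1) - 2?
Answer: -I*sqrt(109)/109 ≈ -0.095783*I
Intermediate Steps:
J(g, a) = -5 + a (J(g, a) = -2 + ((a - 1) - 2) = -2 + ((-1 + a) - 2) = -2 + (-3 + a) = -5 + a)
S(b) = sqrt(-1 + b) (S(b) = sqrt(b - 1) = sqrt(-1 + b))
1/S(-6*18) = 1/(sqrt(-1 - 6*18)) = 1/(sqrt(-1 - 108)) = 1/(sqrt(-109)) = 1/(I*sqrt(109)) = -I*sqrt(109)/109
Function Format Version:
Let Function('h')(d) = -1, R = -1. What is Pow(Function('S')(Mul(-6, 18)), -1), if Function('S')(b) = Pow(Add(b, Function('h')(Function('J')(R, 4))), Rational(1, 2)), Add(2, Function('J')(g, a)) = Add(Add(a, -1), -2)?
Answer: Mul(Rational(-1, 109), I, Pow(109, Rational(1, 2))) ≈ Mul(-0.095783, I)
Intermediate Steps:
Function('J')(g, a) = Add(-5, a) (Function('J')(g, a) = Add(-2, Add(Add(a, -1), -2)) = Add(-2, Add(Add(-1, a), -2)) = Add(-2, Add(-3, a)) = Add(-5, a))
Function('S')(b) = Pow(Add(-1, b), Rational(1, 2)) (Function('S')(b) = Pow(Add(b, -1), Rational(1, 2)) = Pow(Add(-1, b), Rational(1, 2)))
Pow(Function('S')(Mul(-6, 18)), -1) = Pow(Pow(Add(-1, Mul(-6, 18)), Rational(1, 2)), -1) = Pow(Pow(Add(-1, -108), Rational(1, 2)), -1) = Pow(Pow(-109, Rational(1, 2)), -1) = Pow(Mul(I, Pow(109, Rational(1, 2))), -1) = Mul(Rational(-1, 109), I, Pow(109, Rational(1, 2)))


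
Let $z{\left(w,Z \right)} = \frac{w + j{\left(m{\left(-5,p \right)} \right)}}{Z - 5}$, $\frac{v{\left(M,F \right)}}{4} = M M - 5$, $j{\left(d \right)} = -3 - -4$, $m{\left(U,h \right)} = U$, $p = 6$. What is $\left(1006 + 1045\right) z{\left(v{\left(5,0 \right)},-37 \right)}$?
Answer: $- \frac{7911}{2} \approx -3955.5$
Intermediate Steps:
$j{\left(d \right)} = 1$ ($j{\left(d \right)} = -3 + 4 = 1$)
$v{\left(M,F \right)} = -20 + 4 M^{2}$ ($v{\left(M,F \right)} = 4 \left(M M - 5\right) = 4 \left(M^{2} - 5\right) = 4 \left(-5 + M^{2}\right) = -20 + 4 M^{2}$)
$z{\left(w,Z \right)} = \frac{1 + w}{-5 + Z}$ ($z{\left(w,Z \right)} = \frac{w + 1}{Z - 5} = \frac{1 + w}{-5 + Z}$)
$\left(1006 + 1045\right) z{\left(v{\left(5,0 \right)},-37 \right)} = \left(1006 + 1045\right) \frac{1 - \left(20 - 4 \cdot 5^{2}\right)}{-5 - 37} = 2051 \frac{1 + \left(-20 + 4 \cdot 25\right)}{-42} = 2051 \left(- \frac{1 + \left(-20 + 100\right)}{42}\right) = 2051 \left(- \frac{1 + 80}{42}\right) = 2051 \left(\left(- \frac{1}{42}\right) 81\right) = 2051 \left(- \frac{27}{14}\right) = - \frac{7911}{2}$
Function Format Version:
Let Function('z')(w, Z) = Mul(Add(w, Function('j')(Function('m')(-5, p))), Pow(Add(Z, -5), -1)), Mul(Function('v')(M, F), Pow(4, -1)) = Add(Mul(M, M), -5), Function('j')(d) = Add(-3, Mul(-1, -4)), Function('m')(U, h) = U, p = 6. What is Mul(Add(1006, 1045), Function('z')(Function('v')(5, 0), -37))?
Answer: Rational(-7911, 2) ≈ -3955.5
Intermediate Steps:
Function('j')(d) = 1 (Function('j')(d) = Add(-3, 4) = 1)
Function('v')(M, F) = Add(-20, Mul(4, Pow(M, 2))) (Function('v')(M, F) = Mul(4, Add(Mul(M, M), -5)) = Mul(4, Add(Pow(M, 2), -5)) = Mul(4, Add(-5, Pow(M, 2))) = Add(-20, Mul(4, Pow(M, 2))))
Function('z')(w, Z) = Mul(Pow(Add(-5, Z), -1), Add(1, w)) (Function('z')(w, Z) = Mul(Add(w, 1), Pow(Add(Z, -5), -1)) = Mul(Add(1, w), Pow(Add(-5, Z), -1)) = Mul(Pow(Add(-5, Z), -1), Add(1, w)))
Mul(Add(1006, 1045), Function('z')(Function('v')(5, 0), -37)) = Mul(Add(1006, 1045), Mul(Pow(Add(-5, -37), -1), Add(1, Add(-20, Mul(4, Pow(5, 2)))))) = Mul(2051, Mul(Pow(-42, -1), Add(1, Add(-20, Mul(4, 25))))) = Mul(2051, Mul(Rational(-1, 42), Add(1, Add(-20, 100)))) = Mul(2051, Mul(Rational(-1, 42), Add(1, 80))) = Mul(2051, Mul(Rational(-1, 42), 81)) = Mul(2051, Rational(-27, 14)) = Rational(-7911, 2)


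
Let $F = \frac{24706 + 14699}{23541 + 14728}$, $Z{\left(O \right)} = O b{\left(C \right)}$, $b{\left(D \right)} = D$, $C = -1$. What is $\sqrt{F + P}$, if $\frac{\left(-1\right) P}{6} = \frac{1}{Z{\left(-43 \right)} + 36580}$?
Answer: $\frac{3 \sqrt{909665842327}}{2819971} \approx 1.0147$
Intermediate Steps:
$Z{\left(O \right)} = - O$ ($Z{\left(O \right)} = O \left(-1\right) = - O$)
$F = \frac{555}{539}$ ($F = \frac{39405}{38269} = 39405 \cdot \frac{1}{38269} = \frac{555}{539} \approx 1.0297$)
$P = - \frac{6}{36623}$ ($P = - \frac{6}{\left(-1\right) \left(-43\right) + 36580} = - \frac{6}{43 + 36580} = - \frac{6}{36623} \approx -0.00016383$)
$\sqrt{F + P} = \sqrt{\frac{555}{539} - \frac{6}{36623}} = \sqrt{\frac{20322531}{19739797}} = \frac{3 \sqrt{909665842327}}{2819971}$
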